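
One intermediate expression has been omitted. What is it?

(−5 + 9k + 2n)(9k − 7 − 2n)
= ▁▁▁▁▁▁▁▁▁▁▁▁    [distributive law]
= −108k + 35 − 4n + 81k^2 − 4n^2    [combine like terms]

Applying distributive law to the line above:

−45k + 35 + 10n + 81k^2 − 63k − 18kn + 18kn − 14n − 4n^2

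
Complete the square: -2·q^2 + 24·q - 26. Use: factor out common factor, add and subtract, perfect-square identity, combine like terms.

-2·q^2 + 24·q - 26
= -2(q^2 - 12·q) - 26    [factor out -2 from the q-terms]
= -2(q^2 - 12·q + 36 - 36) - 26    [add and subtract 36 inside the bracket]
= -2(q - 6)^2 + 72 - 26    [perfect-square identity]
= -2(q - 6)^2 + 46    [combine constants]

-2(q - 6)^2 + 46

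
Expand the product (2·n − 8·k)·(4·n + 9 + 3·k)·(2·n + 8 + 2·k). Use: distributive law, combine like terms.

(2·n − 8·k)·(4·n + 9 + 3·k)·(2·n + 8 + 2·k)
= (8·n^2 + 18·n + 6·k·n − 32·k·n − 72·k − 24·k^2)·(2·n + 8 + 2·k)    [distributive law]
= (8·n^2 + 18·n − 26·k·n − 72·k − 24·k^2)·(2·n + 8 + 2·k)    [combine like terms]
= 16·n^3 + 64·n^2 + 16·k·n^2 + 36·n^2 + 144·n + 36·k·n − 52·k·n^2 − 208·k·n − 52·k^2·n − 144·k·n − 576·k − 144·k^2 − 48·k^2·n − 192·k^2 − 48·k^3    [distributive law]
= 16·n^3 + 100·n^2 − 36·k·n^2 + 144·n − 316·k·n − 100·k^2·n − 576·k − 336·k^2 − 48·k^3    [combine like terms]

16·n^3 + 100·n^2 − 36·k·n^2 + 144·n − 316·k·n − 100·k^2·n − 576·k − 336·k^2 − 48·k^3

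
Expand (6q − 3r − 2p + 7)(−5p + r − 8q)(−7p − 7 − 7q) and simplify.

(6q − 3r − 2p + 7)(−5p + r − 8q)(−7p − 7 − 7q)
= (−30pq + 6qr − 48q^2 + 15pr − 3r^2 + 24qr + 10p^2 − 2pr + 16pq − 35p + 7r − 56q)(−7p − 7 − 7q)    [distributive law]
= (−14pq + 30qr − 48q^2 + 13pr − 3r^2 + 10p^2 − 35p + 7r − 56q)(−7p − 7 − 7q)    [combine like terms]
= 98p^2q + 98pq + 98pq^2 − 210pqr − 210qr − 210q^2r + 336pq^2 + 336q^2 + 336q^3 − 91p^2r − 91pr − 91pqr + 21pr^2 + 21r^2 + 21qr^2 − 70p^3 − 70p^2 − 70p^2q + 245p^2 + 245p + 245pq − 49pr − 49r − 49qr + 392pq + 392q + 392q^2    [distributive law]
= 28p^2q + 735pq + 434pq^2 − 301pqr − 259qr − 210q^2r + 728q^2 + 336q^3 − 91p^2r − 140pr + 21pr^2 + 21r^2 + 21qr^2 − 70p^3 + 175p^2 + 245p − 49r + 392q    [combine like terms]

28p^2q + 735pq + 434pq^2 − 301pqr − 259qr − 210q^2r + 728q^2 + 336q^3 − 91p^2r − 140pr + 21pr^2 + 21r^2 + 21qr^2 − 70p^3 + 175p^2 + 245p − 49r + 392q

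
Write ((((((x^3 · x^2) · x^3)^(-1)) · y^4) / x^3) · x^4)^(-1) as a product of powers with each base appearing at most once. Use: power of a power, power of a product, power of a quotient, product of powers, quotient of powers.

((((((x^3 · x^2) · x^3)^(-1)) · y^4) / x^3) · x^4)^(-1)
= ((((((x^3 · x^2) · x^3)^(-1)) · y^4) / x^3)^(-1)) · ((x^4)^(-1))    [power of a product]
= ((((((x^3 · x^2) · x^3)^(-1)) · y^4)^(-1)) / ((x^3)^(-1))) · ((x^4)^(-1))    [power of a quotient]
= ((((((x^3 · x^2) · x^3)^(-1))^(-1)) · ((y^4)^(-1))) / ((x^3)^(-1))) · ((x^4)^(-1))    [power of a product]
= (((((x^3 · x^2) · x^3)^1) · ((y^4)^(-1))) / ((x^3)^(-1))) · ((x^4)^(-1))    [power of a power]
= (((((x^3 · x^2)^1) · ((x^3)^1)) · ((y^4)^(-1))) / ((x^3)^(-1))) · ((x^4)^(-1))    [power of a product]
= ((((((x^3)^1) · ((x^2)^1)) · ((x^3)^1)) · ((y^4)^(-1))) / ((x^3)^(-1))) · ((x^4)^(-1))    [power of a product]
= ((((x^3 · ((x^2)^1)) · ((x^3)^1)) · ((y^4)^(-1))) / ((x^3)^(-1))) · ((x^4)^(-1))    [power of a power]
= ((((x^3 · x^2) · ((x^3)^1)) · ((y^4)^(-1))) / ((x^3)^(-1))) · ((x^4)^(-1))    [power of a power]
= (((x^5 · ((x^3)^1)) · ((y^4)^(-1))) / ((x^3)^(-1))) · ((x^4)^(-1))    [product of powers]
= (((x^5 · x^3) · ((y^4)^(-1))) / ((x^3)^(-1))) · ((x^4)^(-1))    [power of a power]
= ((x^8 · ((y^4)^(-1))) / ((x^3)^(-1))) · ((x^4)^(-1))    [product of powers]
= ((x^8 · y^(-4)) / ((x^3)^(-1))) · ((x^4)^(-1))    [power of a power]
= ((x^8 · y^(-4)) / x^(-3)) · ((x^4)^(-1))    [power of a power]
= ((x^8 · y^(-4)) / x^(-3)) · x^(-4)    [power of a power]
= x^7y^(-4)    [quotient of powers; product of powers]

x^7y^(-4)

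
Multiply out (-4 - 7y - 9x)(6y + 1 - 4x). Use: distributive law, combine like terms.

-31y - 4 + 7x - 42y² - 26xy + 36x²

(-4 - 7y - 9x)(6y + 1 - 4x)
= -24y - 4 + 16x - 42y² - 7y + 28xy - 54xy - 9x + 36x²    [distributive law]
= -31y - 4 + 7x - 42y² - 26xy + 36x²    [combine like terms]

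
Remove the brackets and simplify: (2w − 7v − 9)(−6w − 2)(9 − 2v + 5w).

142w^2 + 234vw^2 − 60w^3 + 540w + 348vw − 84v^2w + 90v − 28v^2 + 162

(2w − 7v − 9)(−6w − 2)(9 − 2v + 5w)
= (−12w^2 − 4w + 42vw + 14v + 54w + 18)(9 − 2v + 5w)    [distributive law]
= (−12w^2 + 50w + 42vw + 14v + 18)(9 − 2v + 5w)    [combine like terms]
= −108w^2 + 24vw^2 − 60w^3 + 450w − 100vw + 250w^2 + 378vw − 84v^2w + 210vw^2 + 126v − 28v^2 + 70vw + 162 − 36v + 90w    [distributive law]
= 142w^2 + 234vw^2 − 60w^3 + 540w + 348vw − 84v^2w + 90v − 28v^2 + 162    [combine like terms]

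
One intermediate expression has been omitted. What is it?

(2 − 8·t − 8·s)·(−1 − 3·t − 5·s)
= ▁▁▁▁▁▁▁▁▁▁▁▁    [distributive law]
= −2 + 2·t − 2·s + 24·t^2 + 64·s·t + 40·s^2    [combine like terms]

By distributive law:

−2 − 6·t − 10·s + 8·t + 24·t^2 + 40·s·t + 8·s + 24·s·t + 40·s^2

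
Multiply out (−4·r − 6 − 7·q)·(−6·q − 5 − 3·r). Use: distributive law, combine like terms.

45·q·r + 38·r + 12·r² + 71·q + 30 + 42·q²

(−4·r − 6 − 7·q)·(−6·q − 5 − 3·r)
= 24·q·r + 20·r + 12·r² + 36·q + 30 + 18·r + 42·q² + 35·q + 21·q·r    [distributive law]
= 45·q·r + 38·r + 12·r² + 71·q + 30 + 42·q²    [combine like terms]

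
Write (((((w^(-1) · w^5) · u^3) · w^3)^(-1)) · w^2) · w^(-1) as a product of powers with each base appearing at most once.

u^(-3)w^(-6)

(((((w^(-1) · w^5) · u^3) · w^3)^(-1)) · w^2) · w^(-1)
= (((((w^(-1) · w^5) · u^3)^(-1)) · ((w^3)^(-1))) · w^2) · w^(-1)    [power of a product]
= (((((w^(-1) · w^5)^(-1)) · ((u^3)^(-1))) · ((w^3)^(-1))) · w^2) · w^(-1)    [power of a product]
= ((((((w^(-1))^(-1)) · ((w^5)^(-1))) · ((u^3)^(-1))) · ((w^3)^(-1))) · w^2) · w^(-1)    [power of a product]
= ((((w · ((w^5)^(-1))) · ((u^3)^(-1))) · ((w^3)^(-1))) · w^2) · w^(-1)    [power of a power]
= ((((w · w^(-5)) · ((u^3)^(-1))) · ((w^3)^(-1))) · w^2) · w^(-1)    [power of a power]
= (((w^(-4) · ((u^3)^(-1))) · ((w^3)^(-1))) · w^2) · w^(-1)    [product of powers]
= (((w^(-4) · u^(-3)) · ((w^3)^(-1))) · w^2) · w^(-1)    [power of a power]
= (((w^(-4) · u^(-3)) · w^(-3)) · w^2) · w^(-1)    [power of a power]
= u^(-3)w^(-6)    [product of powers]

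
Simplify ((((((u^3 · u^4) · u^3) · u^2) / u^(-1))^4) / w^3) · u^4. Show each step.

((((((u^3 · u^4) · u^3) · u^2) / u^(-1))^4) / w^3) · u^4
= ((((((u^3 · u^4) · u^3) · u^2)^4) / ((u^(-1))^4)) / w^3) · u^4    [power of a quotient]
= ((((((u^3 · u^4) · u^3)^4) · ((u^2)^4)) / ((u^(-1))^4)) / w^3) · u^4    [power of a product]
= ((((((u^3 · u^4)^4) · ((u^3)^4)) · ((u^2)^4)) / ((u^(-1))^4)) / w^3) · u^4    [power of a product]
= (((((((u^3)^4) · ((u^4)^4)) · ((u^3)^4)) · ((u^2)^4)) / ((u^(-1))^4)) / w^3) · u^4    [power of a product]
= (((((u^12 · ((u^4)^4)) · ((u^3)^4)) · ((u^2)^4)) / ((u^(-1))^4)) / w^3) · u^4    [power of a power]
= (((((u^12 · u^16) · ((u^3)^4)) · ((u^2)^4)) / ((u^(-1))^4)) / w^3) · u^4    [power of a power]
= ((((u^28 · ((u^3)^4)) · ((u^2)^4)) / ((u^(-1))^4)) / w^3) · u^4    [product of powers]
= ((((u^28 · u^12) · ((u^2)^4)) / ((u^(-1))^4)) / w^3) · u^4    [power of a power]
= (((u^40 · ((u^2)^4)) / ((u^(-1))^4)) / w^3) · u^4    [product of powers]
= (((u^40 · u^8) / ((u^(-1))^4)) / w^3) · u^4    [power of a power]
= ((u^48 / ((u^(-1))^4)) / w^3) · u^4    [product of powers]
= ((u^48 / u^(-4)) / w^3) · u^4    [power of a power]
= (u^52 / w^3) · u^4    [quotient of powers]
= u^56·w^(-3)    [quotient of powers; product of powers]

u^56·w^(-3)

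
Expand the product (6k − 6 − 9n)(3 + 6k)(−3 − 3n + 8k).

−90k − 252k² − 540k²n + 288k³ + 54 + 135n + 81n² + 162kn²

(6k − 6 − 9n)(3 + 6k)(−3 − 3n + 8k)
= (18k + 36k² − 18 − 36k − 27n − 54kn)(−3 − 3n + 8k)    [distributive law]
= (−18k + 36k² − 18 − 27n − 54kn)(−3 − 3n + 8k)    [combine like terms]
= 54k + 54kn − 144k² − 108k² − 108k²n + 288k³ + 54 + 54n − 144k + 81n + 81n² − 216kn + 162kn + 162kn² − 432k²n    [distributive law]
= −90k − 252k² − 540k²n + 288k³ + 54 + 135n + 81n² + 162kn²    [combine like terms]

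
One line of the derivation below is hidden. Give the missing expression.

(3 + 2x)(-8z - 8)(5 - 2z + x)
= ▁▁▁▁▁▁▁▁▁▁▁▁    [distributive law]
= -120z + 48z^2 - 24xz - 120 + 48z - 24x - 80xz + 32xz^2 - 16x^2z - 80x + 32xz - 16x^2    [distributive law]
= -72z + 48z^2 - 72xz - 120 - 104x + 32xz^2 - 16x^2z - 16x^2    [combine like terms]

Applying distributive law to the line above:

(-24z - 24 - 16xz - 16x)(5 - 2z + x)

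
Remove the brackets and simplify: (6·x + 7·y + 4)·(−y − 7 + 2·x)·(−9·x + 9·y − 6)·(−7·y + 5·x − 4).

(6·x + 7·y + 4)·(−y − 7 + 2·x)·(−9·x + 9·y − 6)·(−7·y + 5·x − 4)
= (−6·x·y − 42·x + 12·x^2 − 7·y^2 − 49·y + 14·x·y − 4·y − 28 + 8·x)·(−9·x + 9·y − 6)·(−7·y + 5·x − 4)    [distributive law]
= (8·x·y − 34·x + 12·x^2 − 7·y^2 − 53·y − 28)·(−9·x + 9·y − 6)·(−7·y + 5·x − 4)    [combine like terms]
= (−72·x^2·y + 72·x·y^2 − 48·x·y + 306·x^2 − 306·x·y + 204·x − 108·x^3 + 108·x^2·y − 72·x^2 + 63·x·y^2 − 63·y^3 + 42·y^2 + 477·x·y − 477·y^2 + 318·y + 252·x − 252·y + 168)·(−7·y + 5·x − 4)    [distributive law]
= (36·x^2·y + 135·x·y^2 + 123·x·y + 234·x^2 + 456·x − 108·x^3 − 63·y^3 − 435·y^2 + 66·y + 168)·(−7·y + 5·x − 4)    [combine like terms]
= −252·x^2·y^2 + 180·x^3·y − 144·x^2·y − 945·x·y^3 + 675·x^2·y^2 − 540·x·y^2 − 861·x·y^2 + 615·x^2·y − 492·x·y − 1638·x^2·y + 1170·x^3 − 936·x^2 − 3192·x·y + 2280·x^2 − 1824·x + 756·x^3·y − 540·x^4 + 432·x^3 + 441·y^4 − 315·x·y^3 + 252·y^3 + 3045·y^3 − 2175·x·y^2 + 1740·y^2 − 462·y^2 + 330·x·y − 264·y − 1176·y + 840·x − 672    [distributive law]
= 423·x^2·y^2 + 936·x^3·y − 1167·x^2·y − 1260·x·y^3 − 3576·x·y^2 − 3354·x·y + 1602·x^3 + 1344·x^2 − 984·x − 540·x^4 + 441·y^4 + 3297·y^3 + 1278·y^2 − 1440·y − 672    [combine like terms]

423·x^2·y^2 + 936·x^3·y − 1167·x^2·y − 1260·x·y^3 − 3576·x·y^2 − 3354·x·y + 1602·x^3 + 1344·x^2 − 984·x − 540·x^4 + 441·y^4 + 3297·y^3 + 1278·y^2 − 1440·y − 672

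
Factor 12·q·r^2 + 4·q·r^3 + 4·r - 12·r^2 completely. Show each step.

4·r(3·q·r + q·r^2 + 1 - 3·r)

12·q·r^2 + 4·q·r^3 + 4·r - 12·r^2
= 4(3·q·r^2 + q·r^3 + r - 3·r^2)    [factor out 4]
= 4·r(3·q·r + q·r^2 + 1 - 3·r)    [factor out r]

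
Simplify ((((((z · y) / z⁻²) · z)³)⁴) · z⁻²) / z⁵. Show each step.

((((((z · y) / z⁻²) · z)³)⁴) · z⁻²) / z⁵
= (((((z · y) / z⁻²) · z)¹²) · z⁻²) / z⁵    [power of a power]
= (((((z · y) / z⁻²)¹²) · (z¹²)) · z⁻²) / z⁵    [power of a product]
= (((((z · y)¹²) / ((z⁻²)¹²)) · (z¹²)) · z⁻²) / z⁵    [power of a quotient]
= (((((z¹²) · (y¹²)) / ((z⁻²)¹²)) · (z¹²)) · z⁻²) / z⁵    [power of a product]
= ((((z¹² · y¹²) / z⁻²⁴) · (z¹²)) · z⁻²) / z⁵    [power of a power]
= y¹²·z⁴¹    [quotient of powers; product of powers]

y¹²·z⁴¹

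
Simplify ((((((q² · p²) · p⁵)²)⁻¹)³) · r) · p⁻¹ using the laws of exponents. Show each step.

((((((q² · p²) · p⁵)²)⁻¹)³) · r) · p⁻¹
= (((((q² · p²) · p⁵)²)⁻³) · r) · p⁻¹    [power of a power]
= ((((q² · p²) · p⁵)⁻⁶) · r) · p⁻¹    [power of a power]
= ((((q² · p²)⁻⁶) · ((p⁵)⁻⁶)) · r) · p⁻¹    [power of a product]
= (((((q²)⁻⁶) · ((p²)⁻⁶)) · ((p⁵)⁻⁶)) · r) · p⁻¹    [power of a product]
= (((q⁻¹² · ((p²)⁻⁶)) · ((p⁵)⁻⁶)) · r) · p⁻¹    [power of a power]
= (((q⁻¹² · p⁻¹²) · ((p⁵)⁻⁶)) · r) · p⁻¹    [power of a power]
= (((q⁻¹² · p⁻¹²) · p⁻³⁰) · r) · p⁻¹    [power of a power]
= p⁻⁴³q⁻¹²r    [product of powers]

p⁻⁴³q⁻¹²r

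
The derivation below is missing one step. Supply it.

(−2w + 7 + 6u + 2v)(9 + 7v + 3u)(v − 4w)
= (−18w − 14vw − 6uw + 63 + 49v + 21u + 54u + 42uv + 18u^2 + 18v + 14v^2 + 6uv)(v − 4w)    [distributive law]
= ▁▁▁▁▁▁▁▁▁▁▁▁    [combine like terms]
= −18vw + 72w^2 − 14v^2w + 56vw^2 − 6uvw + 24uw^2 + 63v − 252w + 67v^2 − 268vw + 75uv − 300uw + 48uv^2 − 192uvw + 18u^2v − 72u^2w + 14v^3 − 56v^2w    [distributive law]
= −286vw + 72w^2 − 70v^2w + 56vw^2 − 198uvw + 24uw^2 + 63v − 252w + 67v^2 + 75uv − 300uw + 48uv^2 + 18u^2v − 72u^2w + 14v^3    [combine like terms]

After combine like terms, the bracketed line is:

(−18w − 14vw − 6uw + 63 + 67v + 75u + 48uv + 18u^2 + 14v^2)(v − 4w)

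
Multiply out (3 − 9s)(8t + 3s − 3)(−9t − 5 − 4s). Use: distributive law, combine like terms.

−216t^2 − 39t − 60st − 144s − 9s^2 + 45 + 648st^2 + 531s^2t + 108s^3

(3 − 9s)(8t + 3s − 3)(−9t − 5 − 4s)
= (24t + 9s − 9 − 72st − 27s^2 + 27s)(−9t − 5 − 4s)    [distributive law]
= (24t + 36s − 9 − 72st − 27s^2)(−9t − 5 − 4s)    [combine like terms]
= −216t^2 − 120t − 96st − 324st − 180s − 144s^2 + 81t + 45 + 36s + 648st^2 + 360st + 288s^2t + 243s^2t + 135s^2 + 108s^3    [distributive law]
= −216t^2 − 39t − 60st − 144s − 9s^2 + 45 + 648st^2 + 531s^2t + 108s^3    [combine like terms]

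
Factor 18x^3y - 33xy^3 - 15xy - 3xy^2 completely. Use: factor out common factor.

18x^3y - 33xy^3 - 15xy - 3xy^2
= 3(6x^3y - 11xy^3 - 5xy - xy^2)    [factor out 3]
= 3xy(6x^2 - 11y^2 - 5 - y)    [factor out xy]

3xy(6x^2 - 11y^2 - 5 - y)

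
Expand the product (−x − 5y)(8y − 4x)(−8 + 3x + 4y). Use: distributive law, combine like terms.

(−x − 5y)(8y − 4x)(−8 + 3x + 4y)
= (−8xy + 4x^2 − 40y^2 + 20xy)(−8 + 3x + 4y)    [distributive law]
= (12xy + 4x^2 − 40y^2)(−8 + 3x + 4y)    [combine like terms]
= −96xy + 36x^2y + 48xy^2 − 32x^2 + 12x^3 + 16x^2y + 320y^2 − 120xy^2 − 160y^3    [distributive law]
= −96xy + 52x^2y − 72xy^2 − 32x^2 + 12x^3 + 320y^2 − 160y^3    [combine like terms]

−96xy + 52x^2y − 72xy^2 − 32x^2 + 12x^3 + 320y^2 − 160y^3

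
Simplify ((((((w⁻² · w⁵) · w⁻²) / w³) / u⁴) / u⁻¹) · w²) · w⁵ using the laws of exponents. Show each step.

((((((w⁻² · w⁵) · w⁻²) / w³) / u⁴) / u⁻¹) · w²) · w⁵
= (((((w³ · w⁻²) / w³) / u⁴) / u⁻¹) · w²) · w⁵    [product of powers]
= ((((w / w³) / u⁴) / u⁻¹) · w²) · w⁵    [product of powers]
= (((w⁻² / u⁴) / u⁻¹) · w²) · w⁵    [quotient of powers]
= u⁻³w⁵    [quotient of powers; product of powers]

u⁻³w⁵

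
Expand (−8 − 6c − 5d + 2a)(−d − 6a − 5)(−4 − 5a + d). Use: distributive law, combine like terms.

(−8 − 6c − 5d + 2a)(−d − 6a − 5)(−4 − 5a + d)
= (8d + 48a + 40 + 6cd + 36ac + 30c + 5d^2 + 30ad + 25d − 2ad − 12a^2 − 10a)(−4 − 5a + d)    [distributive law]
= (33d + 38a + 40 + 6cd + 36ac + 30c + 5d^2 + 28ad − 12a^2)(−4 − 5a + d)    [combine like terms]
= −132d − 165ad + 33d^2 − 152a − 190a^2 + 38ad − 160 − 200a + 40d − 24cd − 30acd + 6cd^2 − 144ac − 180a^2c + 36acd − 120c − 150ac + 30cd − 20d^2 − 25ad^2 + 5d^3 − 112ad − 140a^2d + 28ad^2 + 48a^2 + 60a^3 − 12a^2d    [distributive law]
= −92d − 239ad + 13d^2 − 352a − 142a^2 − 160 + 6cd + 6acd + 6cd^2 − 294ac − 180a^2c − 120c + 3ad^2 + 5d^3 − 152a^2d + 60a^3    [combine like terms]

−92d − 239ad + 13d^2 − 352a − 142a^2 − 160 + 6cd + 6acd + 6cd^2 − 294ac − 180a^2c − 120c + 3ad^2 + 5d^3 − 152a^2d + 60a^3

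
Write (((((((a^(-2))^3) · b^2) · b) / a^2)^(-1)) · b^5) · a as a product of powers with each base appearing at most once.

(((((((a^(-2))^3) · b^2) · b) / a^2)^(-1)) · b^5) · a
= (((((((a^(-2))^3) · b^2) · b)^(-1)) / ((a^2)^(-1))) · b^5) · a    [power of a quotient]
= (((((((a^(-2))^3) · b^2)^(-1)) · (b^(-1))) / ((a^2)^(-1))) · b^5) · a    [power of a product]
= (((((((a^(-2))^3)^(-1)) · ((b^2)^(-1))) · (b^(-1))) / ((a^2)^(-1))) · b^5) · a    [power of a product]
= ((((((a^(-2))^(-3)) · ((b^2)^(-1))) · (b^(-1))) / ((a^2)^(-1))) · b^5) · a    [power of a power]
= ((((a^6 · ((b^2)^(-1))) · (b^(-1))) / ((a^2)^(-1))) · b^5) · a    [power of a power]
= ((((a^6 · b^(-2)) · (b^(-1))) / ((a^2)^(-1))) · b^5) · a    [power of a power]
= ((((a^6 · b^(-2)) · b^(-1)) / a^(-2)) · b^5) · a    [power of a power]
= a^9·b^2    [quotient of powers; product of powers]

a^9·b^2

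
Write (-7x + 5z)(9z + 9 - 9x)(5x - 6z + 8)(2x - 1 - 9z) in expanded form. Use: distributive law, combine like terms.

-4671x³z - 1305x²z + 10008x²z² + 1656xz² - 8397xz³ + 5517xz + 63x³ - 1197x² + 504x + 630x⁴ - 540z³ + 2430z⁴ - 3330z² - 360z

(-7x + 5z)(9z + 9 - 9x)(5x - 6z + 8)(2x - 1 - 9z)
= (-63xz - 63x + 63x² + 45z² + 45z - 45xz)(5x - 6z + 8)(2x - 1 - 9z)    [distributive law]
= (-108xz - 63x + 63x² + 45z² + 45z)(5x - 6z + 8)(2x - 1 - 9z)    [combine like terms]
= (-540x²z + 648xz² - 864xz - 315x² + 378xz - 504x + 315x³ - 378x²z + 504x² + 225xz² - 270z³ + 360z² + 225xz - 270z² + 360z)(2x - 1 - 9z)    [distributive law]
= (-918x²z + 873xz² - 261xz + 189x² - 504x + 315x³ - 270z³ + 90z² + 360z)(2x - 1 - 9z)    [combine like terms]
= -1836x³z + 918x²z + 8262x²z² + 1746x²z² - 873xz² - 7857xz³ - 522x²z + 261xz + 2349xz² + 378x³ - 189x² - 1701x²z - 1008x² + 504x + 4536xz + 630x⁴ - 315x³ - 2835x³z - 540xz³ + 270z³ + 2430z⁴ + 180xz² - 90z² - 810z³ + 720xz - 360z - 3240z²    [distributive law]
= -4671x³z - 1305x²z + 10008x²z² + 1656xz² - 8397xz³ + 5517xz + 63x³ - 1197x² + 504x + 630x⁴ - 540z³ + 2430z⁴ - 3330z² - 360z    [combine like terms]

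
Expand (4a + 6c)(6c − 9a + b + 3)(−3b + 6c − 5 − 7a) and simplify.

72abc − 432ac² + 96ac − 6a²c + 80a²b + 96a² + 252a³ − 12ab² − 56ab − 60a − 72bc² + 216c³ − 72c² − 18b²c − 84bc − 90c

(4a + 6c)(6c − 9a + b + 3)(−3b + 6c − 5 − 7a)
= (24ac − 36a² + 4ab + 12a + 36c² − 54ac + 6bc + 18c)(−3b + 6c − 5 − 7a)    [distributive law]
= (−30ac − 36a² + 4ab + 12a + 36c² + 6bc + 18c)(−3b + 6c − 5 − 7a)    [combine like terms]
= 90abc − 180ac² + 150ac + 210a²c + 108a²b − 216a²c + 180a² + 252a³ − 12ab² + 24abc − 20ab − 28a²b − 36ab + 72ac − 60a − 84a² − 108bc² + 216c³ − 180c² − 252ac² − 18b²c + 36bc² − 30bc − 42abc − 54bc + 108c² − 90c − 126ac    [distributive law]
= 72abc − 432ac² + 96ac − 6a²c + 80a²b + 96a² + 252a³ − 12ab² − 56ab − 60a − 72bc² + 216c³ − 72c² − 18b²c − 84bc − 90c    [combine like terms]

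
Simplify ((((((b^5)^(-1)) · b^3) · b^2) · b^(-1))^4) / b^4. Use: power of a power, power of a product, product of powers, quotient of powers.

((((((b^5)^(-1)) · b^3) · b^2) · b^(-1))^4) / b^4
= ((((((b^5)^(-1)) · b^3) · b^2)^4) · ((b^(-1))^4)) / b^4    [power of a product]
= ((((((b^5)^(-1)) · b^3)^4) · ((b^2)^4)) · ((b^(-1))^4)) / b^4    [power of a product]
= ((((((b^5)^(-1))^4) · ((b^3)^4)) · ((b^2)^4)) · ((b^(-1))^4)) / b^4    [power of a product]
= (((((b^5)^(-4)) · ((b^3)^4)) · ((b^2)^4)) · ((b^(-1))^4)) / b^4    [power of a power]
= (((b^(-20) · ((b^3)^4)) · ((b^2)^4)) · ((b^(-1))^4)) / b^4    [power of a power]
= (((b^(-20) · b^12) · ((b^2)^4)) · ((b^(-1))^4)) / b^4    [power of a power]
= ((b^(-8) · ((b^2)^4)) · ((b^(-1))^4)) / b^4    [product of powers]
= ((b^(-8) · b^8) · ((b^(-1))^4)) / b^4    [power of a power]
= (b^0 · ((b^(-1))^4)) / b^4    [product of powers]
= (b^0 · b^(-4)) / b^4    [power of a power]
= b^(-4) / b^4    [product of powers]
= b^(-8)    [quotient of powers]

b^(-8)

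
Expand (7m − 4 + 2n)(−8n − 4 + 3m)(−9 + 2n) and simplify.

370mn − 100mn^2 + 360m − 189m^2 + 42m^2n − 184n + 192n^2 − 144 − 32n^3

(7m − 4 + 2n)(−8n − 4 + 3m)(−9 + 2n)
= (−56mn − 28m + 21m^2 + 32n + 16 − 12m − 16n^2 − 8n + 6mn)(−9 + 2n)    [distributive law]
= (−50mn − 40m + 21m^2 + 24n + 16 − 16n^2)(−9 + 2n)    [combine like terms]
= 450mn − 100mn^2 + 360m − 80mn − 189m^2 + 42m^2n − 216n + 48n^2 − 144 + 32n + 144n^2 − 32n^3    [distributive law]
= 370mn − 100mn^2 + 360m − 189m^2 + 42m^2n − 184n + 192n^2 − 144 − 32n^3    [combine like terms]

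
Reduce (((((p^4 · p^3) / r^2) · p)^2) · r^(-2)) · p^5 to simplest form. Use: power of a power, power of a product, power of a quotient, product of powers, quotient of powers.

p^21·r^(-6)

(((((p^4 · p^3) / r^2) · p)^2) · r^(-2)) · p^5
= (((((p^4 · p^3) / r^2)^2) · (p^2)) · r^(-2)) · p^5    [power of a product]
= (((((p^4 · p^3)^2) / ((r^2)^2)) · (p^2)) · r^(-2)) · p^5    [power of a quotient]
= ((((((p^4)^2) · ((p^3)^2)) / ((r^2)^2)) · (p^2)) · r^(-2)) · p^5    [power of a product]
= ((((p^8 · ((p^3)^2)) / ((r^2)^2)) · (p^2)) · r^(-2)) · p^5    [power of a power]
= ((((p^8 · p^6) / ((r^2)^2)) · (p^2)) · r^(-2)) · p^5    [power of a power]
= (((p^14 / ((r^2)^2)) · (p^2)) · r^(-2)) · p^5    [product of powers]
= (((p^14 / r^4) · (p^2)) · r^(-2)) · p^5    [power of a power]
= p^21·r^(-6)    [quotient of powers; product of powers]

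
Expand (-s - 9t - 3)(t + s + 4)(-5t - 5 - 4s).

86st^2 + 241st + 45s^2t + 33s^2 + 4s^3 + 83s + 45t^3 + 240t^2 + 255t + 60

(-s - 9t - 3)(t + s + 4)(-5t - 5 - 4s)
= (-st - s^2 - 4s - 9t^2 - 9st - 36t - 3t - 3s - 12)(-5t - 5 - 4s)    [distributive law]
= (-10st - s^2 - 7s - 9t^2 - 39t - 12)(-5t - 5 - 4s)    [combine like terms]
= 50st^2 + 50st + 40s^2t + 5s^2t + 5s^2 + 4s^3 + 35st + 35s + 28s^2 + 45t^3 + 45t^2 + 36st^2 + 195t^2 + 195t + 156st + 60t + 60 + 48s    [distributive law]
= 86st^2 + 241st + 45s^2t + 33s^2 + 4s^3 + 83s + 45t^3 + 240t^2 + 255t + 60    [combine like terms]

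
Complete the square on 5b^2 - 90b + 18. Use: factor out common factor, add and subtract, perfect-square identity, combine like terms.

5b^2 - 90b + 18
= 5(b^2 - 18b) + 18    [factor out 5 from the b-terms]
= 5(b^2 - 18b + 81 - 81) + 18    [add and subtract 81 inside the bracket]
= 5(b - 9)^2 - 405 + 18    [perfect-square identity]
= 5(b - 9)^2 - 387    [combine constants]

5(b - 9)^2 - 387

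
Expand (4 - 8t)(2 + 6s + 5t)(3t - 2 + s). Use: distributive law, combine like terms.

16t - 16 - 40s + 172st + 24s^2 + 92t^2 - 184st^2 - 48s^2t - 120t^3

(4 - 8t)(2 + 6s + 5t)(3t - 2 + s)
= (8 + 24s + 20t - 16t - 48st - 40t^2)(3t - 2 + s)    [distributive law]
= (8 + 24s + 4t - 48st - 40t^2)(3t - 2 + s)    [combine like terms]
= 24t - 16 + 8s + 72st - 48s + 24s^2 + 12t^2 - 8t + 4st - 144st^2 + 96st - 48s^2t - 120t^3 + 80t^2 - 40st^2    [distributive law]
= 16t - 16 - 40s + 172st + 24s^2 + 92t^2 - 184st^2 - 48s^2t - 120t^3    [combine like terms]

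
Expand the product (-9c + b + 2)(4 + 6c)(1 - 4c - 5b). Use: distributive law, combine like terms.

(-9c + b + 2)(4 + 6c)(1 - 4c - 5b)
= (-36c - 54c^2 + 4b + 6bc + 8 + 12c)(1 - 4c - 5b)    [distributive law]
= (-24c - 54c^2 + 4b + 6bc + 8)(1 - 4c - 5b)    [combine like terms]
= -24c + 96c^2 + 120bc - 54c^2 + 216c^3 + 270bc^2 + 4b - 16bc - 20b^2 + 6bc - 24bc^2 - 30b^2c + 8 - 32c - 40b    [distributive law]
= -56c + 42c^2 + 110bc + 216c^3 + 246bc^2 - 36b - 20b^2 - 30b^2c + 8    [combine like terms]

-56c + 42c^2 + 110bc + 216c^3 + 246bc^2 - 36b - 20b^2 - 30b^2c + 8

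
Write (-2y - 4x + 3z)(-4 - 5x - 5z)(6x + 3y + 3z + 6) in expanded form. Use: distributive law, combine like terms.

(-2y - 4x + 3z)(-4 - 5x - 5z)(6x + 3y + 3z + 6)
= (8y + 10xy + 10yz + 16x + 20x^2 + 20xz - 12z - 15xz - 15z^2)(6x + 3y + 3z + 6)    [distributive law]
= (8y + 10xy + 10yz + 16x + 20x^2 + 5xz - 12z - 15z^2)(6x + 3y + 3z + 6)    [combine like terms]
= 48xy + 24y^2 + 24yz + 48y + 60x^2y + 30xy^2 + 30xyz + 60xy + 60xyz + 30y^2z + 30yz^2 + 60yz + 96x^2 + 48xy + 48xz + 96x + 120x^3 + 60x^2y + 60x^2z + 120x^2 + 30x^2z + 15xyz + 15xz^2 + 30xz - 72xz - 36yz - 36z^2 - 72z - 90xz^2 - 45yz^2 - 45z^3 - 90z^2    [distributive law]
= 156xy + 24y^2 + 48yz + 48y + 120x^2y + 30xy^2 + 105xyz + 30y^2z - 15yz^2 + 216x^2 + 6xz + 96x + 120x^3 + 90x^2z - 75xz^2 - 126z^2 - 72z - 45z^3    [combine like terms]

156xy + 24y^2 + 48yz + 48y + 120x^2y + 30xy^2 + 105xyz + 30y^2z - 15yz^2 + 216x^2 + 6xz + 96x + 120x^3 + 90x^2z - 75xz^2 - 126z^2 - 72z - 45z^3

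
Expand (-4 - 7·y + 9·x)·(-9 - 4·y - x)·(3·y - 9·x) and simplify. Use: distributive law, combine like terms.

108·y - 324·x + 237·y^2 - 942·x·y + 693·x^2 + 84·y^3 - 339·x·y^2 + 234·x^2·y + 81·x^3

(-4 - 7·y + 9·x)·(-9 - 4·y - x)·(3·y - 9·x)
= (36 + 16·y + 4·x + 63·y + 28·y^2 + 7·x·y - 81·x - 36·x·y - 9·x^2)·(3·y - 9·x)    [distributive law]
= (36 + 79·y - 77·x + 28·y^2 - 29·x·y - 9·x^2)·(3·y - 9·x)    [combine like terms]
= 108·y - 324·x + 237·y^2 - 711·x·y - 231·x·y + 693·x^2 + 84·y^3 - 252·x·y^2 - 87·x·y^2 + 261·x^2·y - 27·x^2·y + 81·x^3    [distributive law]
= 108·y - 324·x + 237·y^2 - 942·x·y + 693·x^2 + 84·y^3 - 339·x·y^2 + 234·x^2·y + 81·x^3    [combine like terms]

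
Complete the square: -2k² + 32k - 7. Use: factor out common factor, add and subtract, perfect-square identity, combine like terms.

-2k² + 32k - 7
= -2(k² - 16k) - 7    [factor out -2 from the k-terms]
= -2(k² - 16k + 64 - 64) - 7    [add and subtract 64 inside the bracket]
= -2(k - 8)² + 128 - 7    [perfect-square identity]
= -2(k - 8)² + 121    [combine constants]

-2(k - 8)² + 121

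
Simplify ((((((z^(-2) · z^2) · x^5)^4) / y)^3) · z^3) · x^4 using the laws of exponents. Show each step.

((((((z^(-2) · z^2) · x^5)^4) / y)^3) · z^3) · x^4
= ((((((z^(-2) · z^2) · x^5)^4)^3) / (y^3)) · z^3) · x^4    [power of a quotient]
= (((((z^(-2) · z^2) · x^5)^12) / (y^3)) · z^3) · x^4    [power of a power]
= (((((z^(-2) · z^2)^12) · ((x^5)^12)) / (y^3)) · z^3) · x^4    [power of a product]
= ((((((z^(-2))^12) · ((z^2)^12)) · ((x^5)^12)) / (y^3)) · z^3) · x^4    [power of a product]
= ((((z^(-24) · ((z^2)^12)) · ((x^5)^12)) / (y^3)) · z^3) · x^4    [power of a power]
= ((((z^(-24) · z^24) · ((x^5)^12)) / (y^3)) · z^3) · x^4    [power of a power]
= (((z^0 · ((x^5)^12)) / (y^3)) · z^3) · x^4    [product of powers]
= (((z^0 · x^60) / (y^3)) · z^3) · x^4    [power of a power]
= x^64·y^(-3)·z^3    [quotient of powers; product of powers]

x^64·y^(-3)·z^3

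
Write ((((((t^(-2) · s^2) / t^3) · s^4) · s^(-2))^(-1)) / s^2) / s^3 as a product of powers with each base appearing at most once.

((((((t^(-2) · s^2) / t^3) · s^4) · s^(-2))^(-1)) / s^2) / s^3
= ((((((t^(-2) · s^2) / t^3) · s^4)^(-1)) · ((s^(-2))^(-1))) / s^2) / s^3    [power of a product]
= ((((((t^(-2) · s^2) / t^3)^(-1)) · ((s^4)^(-1))) · ((s^(-2))^(-1))) / s^2) / s^3    [power of a product]
= ((((((t^(-2) · s^2)^(-1)) / ((t^3)^(-1))) · ((s^4)^(-1))) · ((s^(-2))^(-1))) / s^2) / s^3    [power of a quotient]
= (((((((t^(-2))^(-1)) · ((s^2)^(-1))) / ((t^3)^(-1))) · ((s^4)^(-1))) · ((s^(-2))^(-1))) / s^2) / s^3    [power of a product]
= (((((t^2 · ((s^2)^(-1))) / ((t^3)^(-1))) · ((s^4)^(-1))) · ((s^(-2))^(-1))) / s^2) / s^3    [power of a power]
= (((((t^2 · s^(-2)) / ((t^3)^(-1))) · ((s^4)^(-1))) · ((s^(-2))^(-1))) / s^2) / s^3    [power of a power]
= (((((t^2 · s^(-2)) / t^(-3)) · ((s^4)^(-1))) · ((s^(-2))^(-1))) / s^2) / s^3    [power of a power]
= (((((t^2 · s^(-2)) / t^(-3)) · s^(-4)) · ((s^(-2))^(-1))) / s^2) / s^3    [power of a power]
= (((((t^2 · s^(-2)) / t^(-3)) · s^(-4)) · s^2) / s^2) / s^3    [power of a power]
= s^(-9)t^5    [quotient of powers; product of powers]

s^(-9)t^5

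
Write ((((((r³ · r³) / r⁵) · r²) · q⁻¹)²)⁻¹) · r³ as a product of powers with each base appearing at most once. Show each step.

q²r⁻³

((((((r³ · r³) / r⁵) · r²) · q⁻¹)²)⁻¹) · r³
= (((((r³ · r³) / r⁵) · r²) · q⁻¹)⁻²) · r³    [power of a power]
= (((((r³ · r³) / r⁵) · r²)⁻²) · ((q⁻¹)⁻²)) · r³    [power of a product]
= (((((r³ · r³) / r⁵)⁻²) · ((r²)⁻²)) · ((q⁻¹)⁻²)) · r³    [power of a product]
= (((((r³ · r³)⁻²) / ((r⁵)⁻²)) · ((r²)⁻²)) · ((q⁻¹)⁻²)) · r³    [power of a quotient]
= ((((((r³)⁻²) · ((r³)⁻²)) / ((r⁵)⁻²)) · ((r²)⁻²)) · ((q⁻¹)⁻²)) · r³    [power of a product]
= ((((r⁻⁶ · ((r³)⁻²)) / ((r⁵)⁻²)) · ((r²)⁻²)) · ((q⁻¹)⁻²)) · r³    [power of a power]
= ((((r⁻⁶ · r⁻⁶) / ((r⁵)⁻²)) · ((r²)⁻²)) · ((q⁻¹)⁻²)) · r³    [power of a power]
= (((r⁻¹² / ((r⁵)⁻²)) · ((r²)⁻²)) · ((q⁻¹)⁻²)) · r³    [product of powers]
= (((r⁻¹² / r⁻¹⁰) · ((r²)⁻²)) · ((q⁻¹)⁻²)) · r³    [power of a power]
= ((r⁻² · ((r²)⁻²)) · ((q⁻¹)⁻²)) · r³    [quotient of powers]
= ((r⁻² · r⁻⁴) · ((q⁻¹)⁻²)) · r³    [power of a power]
= (r⁻⁶ · ((q⁻¹)⁻²)) · r³    [product of powers]
= (r⁻⁶ · q²) · r³    [power of a power]
= q²r⁻³    [product of powers]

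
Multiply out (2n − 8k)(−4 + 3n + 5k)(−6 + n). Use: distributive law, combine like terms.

48n − 44n^2 + 6n^3 + 116kn − 14kn^2 − 192k + 240k^2 − 40k^2n

(2n − 8k)(−4 + 3n + 5k)(−6 + n)
= (−8n + 6n^2 + 10kn + 32k − 24kn − 40k^2)(−6 + n)    [distributive law]
= (−8n + 6n^2 − 14kn + 32k − 40k^2)(−6 + n)    [combine like terms]
= 48n − 8n^2 − 36n^2 + 6n^3 + 84kn − 14kn^2 − 192k + 32kn + 240k^2 − 40k^2n    [distributive law]
= 48n − 44n^2 + 6n^3 + 116kn − 14kn^2 − 192k + 240k^2 − 40k^2n    [combine like terms]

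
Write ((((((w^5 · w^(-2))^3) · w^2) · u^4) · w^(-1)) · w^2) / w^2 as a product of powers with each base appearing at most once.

u^4w^10

((((((w^5 · w^(-2))^3) · w^2) · u^4) · w^(-1)) · w^2) / w^2
= (((((((w^5)^3) · ((w^(-2))^3)) · w^2) · u^4) · w^(-1)) · w^2) / w^2    [power of a product]
= (((((w^15 · ((w^(-2))^3)) · w^2) · u^4) · w^(-1)) · w^2) / w^2    [power of a power]
= (((((w^15 · w^(-6)) · w^2) · u^4) · w^(-1)) · w^2) / w^2    [power of a power]
= ((((w^9 · w^2) · u^4) · w^(-1)) · w^2) / w^2    [product of powers]
= (((w^11 · u^4) · w^(-1)) · w^2) / w^2    [product of powers]
= u^4w^10    [quotient of powers; product of powers]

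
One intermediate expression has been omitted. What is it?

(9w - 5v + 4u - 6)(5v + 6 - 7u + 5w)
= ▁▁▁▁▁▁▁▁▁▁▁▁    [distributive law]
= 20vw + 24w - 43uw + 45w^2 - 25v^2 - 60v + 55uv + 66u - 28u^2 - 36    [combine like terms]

After distributive law, the bracketed line is:

45vw + 54w - 63uw + 45w^2 - 25v^2 - 30v + 35uv - 25vw + 20uv + 24u - 28u^2 + 20uw - 30v - 36 + 42u - 30w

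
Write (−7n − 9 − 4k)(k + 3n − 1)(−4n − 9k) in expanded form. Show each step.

265kn^2 + 187k^2n + 84n^3 + 80n^2 + 200kn + 45k^2 − 36n − 81k + 36k^3

(−7n − 9 − 4k)(k + 3n − 1)(−4n − 9k)
= (−7kn − 21n^2 + 7n − 9k − 27n + 9 − 4k^2 − 12kn + 4k)(−4n − 9k)    [distributive law]
= (−19kn − 21n^2 − 20n − 5k + 9 − 4k^2)(−4n − 9k)    [combine like terms]
= 76kn^2 + 171k^2n + 84n^3 + 189kn^2 + 80n^2 + 180kn + 20kn + 45k^2 − 36n − 81k + 16k^2n + 36k^3    [distributive law]
= 265kn^2 + 187k^2n + 84n^3 + 80n^2 + 200kn + 45k^2 − 36n − 81k + 36k^3    [combine like terms]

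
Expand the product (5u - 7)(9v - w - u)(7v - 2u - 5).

315uv² - 125u²v - 50uv - 35uvw + 10u²w + 11uw + 10u³ + 11u² - 441v² + 315v + 49vw - 35w - 35u

(5u - 7)(9v - w - u)(7v - 2u - 5)
= (45uv - 5uw - 5u² - 63v + 7w + 7u)(7v - 2u - 5)    [distributive law]
= 315uv² - 90u²v - 225uv - 35uvw + 10u²w + 25uw - 35u²v + 10u³ + 25u² - 441v² + 126uv + 315v + 49vw - 14uw - 35w + 49uv - 14u² - 35u    [distributive law]
= 315uv² - 125u²v - 50uv - 35uvw + 10u²w + 11uw + 10u³ + 11u² - 441v² + 315v + 49vw - 35w - 35u    [combine like terms]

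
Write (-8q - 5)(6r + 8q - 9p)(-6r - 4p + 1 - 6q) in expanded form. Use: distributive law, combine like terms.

(-8q - 5)(6r + 8q - 9p)(-6r - 4p + 1 - 6q)
= (-48qr - 64q² + 72pq - 30r - 40q + 45p)(-6r - 4p + 1 - 6q)    [distributive law]
= 288qr² + 192pqr - 48qr + 288q²r + 384q²r + 256pq² - 64q² + 384q³ - 432pqr - 288p²q + 72pq - 432pq² + 180r² + 120pr - 30r + 180qr + 240qr + 160pq - 40q + 240q² - 270pr - 180p² + 45p - 270pq    [distributive law]
= 288qr² - 240pqr + 372qr + 672q²r - 176pq² + 176q² + 384q³ - 288p²q - 38pq + 180r² - 150pr - 30r - 40q - 180p² + 45p    [combine like terms]

288qr² - 240pqr + 372qr + 672q²r - 176pq² + 176q² + 384q³ - 288p²q - 38pq + 180r² - 150pr - 30r - 40q - 180p² + 45p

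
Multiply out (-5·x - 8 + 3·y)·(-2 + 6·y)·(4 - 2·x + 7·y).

(-5·x - 8 + 3·y)·(-2 + 6·y)·(4 - 2·x + 7·y)
= (10·x - 30·x·y + 16 - 48·y - 6·y + 18·y^2)·(4 - 2·x + 7·y)    [distributive law]
= (10·x - 30·x·y + 16 - 54·y + 18·y^2)·(4 - 2·x + 7·y)    [combine like terms]
= 40·x - 20·x^2 + 70·x·y - 120·x·y + 60·x^2·y - 210·x·y^2 + 64 - 32·x + 112·y - 216·y + 108·x·y - 378·y^2 + 72·y^2 - 36·x·y^2 + 126·y^3    [distributive law]
= 8·x - 20·x^2 + 58·x·y + 60·x^2·y - 246·x·y^2 + 64 - 104·y - 306·y^2 + 126·y^3    [combine like terms]

8·x - 20·x^2 + 58·x·y + 60·x^2·y - 246·x·y^2 + 64 - 104·y - 306·y^2 + 126·y^3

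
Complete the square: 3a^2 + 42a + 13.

3a^2 + 42a + 13
= 3(a^2 + 14a) + 13    [factor out 3 from the a-terms]
= 3(a^2 + 14a + 49 - 49) + 13    [add and subtract 49 inside the bracket]
= 3(a + 7)^2 - 147 + 13    [perfect-square identity]
= 3(a + 7)^2 - 134    [combine constants]

3(a + 7)^2 - 134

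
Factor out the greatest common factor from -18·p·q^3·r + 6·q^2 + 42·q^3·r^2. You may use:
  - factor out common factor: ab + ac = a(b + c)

6·q^2(-3·p·q·r + 1 + 7·q·r^2)

-18·p·q^3·r + 6·q^2 + 42·q^3·r^2
= 6(-3·p·q^3·r + q^2 + 7·q^3·r^2)    [factor out 6]
= 6·q^2(-3·p·q·r + 1 + 7·q·r^2)    [factor out q^2]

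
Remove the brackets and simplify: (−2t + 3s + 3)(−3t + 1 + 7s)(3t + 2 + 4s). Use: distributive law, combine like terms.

(−2t + 3s + 3)(−3t + 1 + 7s)(3t + 2 + 4s)
= (6t² − 2t − 14st − 9st + 3s + 21s² − 9t + 3 + 21s)(3t + 2 + 4s)    [distributive law]
= (6t² − 11t − 23st + 24s + 21s² + 3)(3t + 2 + 4s)    [combine like terms]
= 18t³ + 12t² + 24st² − 33t² − 22t − 44st − 69st² − 46st − 92s²t + 72st + 48s + 96s² + 63s²t + 42s² + 84s³ + 9t + 6 + 12s    [distributive law]
= 18t³ − 21t² − 45st² − 13t − 18st − 29s²t + 60s + 138s² + 84s³ + 6    [combine like terms]

18t³ − 21t² − 45st² − 13t − 18st − 29s²t + 60s + 138s² + 84s³ + 6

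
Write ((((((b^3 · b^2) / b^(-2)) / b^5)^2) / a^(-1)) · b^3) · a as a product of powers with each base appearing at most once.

a^2b^7

((((((b^3 · b^2) / b^(-2)) / b^5)^2) / a^(-1)) · b^3) · a
= ((((((b^3 · b^2) / b^(-2))^2) / ((b^5)^2)) / a^(-1)) · b^3) · a    [power of a quotient]
= ((((((b^3 · b^2)^2) / ((b^(-2))^2)) / ((b^5)^2)) / a^(-1)) · b^3) · a    [power of a quotient]
= (((((((b^3)^2) · ((b^2)^2)) / ((b^(-2))^2)) / ((b^5)^2)) / a^(-1)) · b^3) · a    [power of a product]
= (((((b^6 · ((b^2)^2)) / ((b^(-2))^2)) / ((b^5)^2)) / a^(-1)) · b^3) · a    [power of a power]
= (((((b^6 · b^4) / ((b^(-2))^2)) / ((b^5)^2)) / a^(-1)) · b^3) · a    [power of a power]
= ((((b^10 / ((b^(-2))^2)) / ((b^5)^2)) / a^(-1)) · b^3) · a    [product of powers]
= ((((b^10 / b^(-4)) / ((b^5)^2)) / a^(-1)) · b^3) · a    [power of a power]
= (((b^14 / ((b^5)^2)) / a^(-1)) · b^3) · a    [quotient of powers]
= (((b^14 / b^10) / a^(-1)) · b^3) · a    [power of a power]
= ((b^4 / a^(-1)) · b^3) · a    [quotient of powers]
= a^2b^7    [quotient of powers; product of powers]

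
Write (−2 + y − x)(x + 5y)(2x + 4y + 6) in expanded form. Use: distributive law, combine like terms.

−10x^2 − 52xy − 12x − 10y^2 − 60y − 12x^2y − 6xy^2 + 20y^3 − 2x^3

(−2 + y − x)(x + 5y)(2x + 4y + 6)
= (−2x − 10y + xy + 5y^2 − x^2 − 5xy)(2x + 4y + 6)    [distributive law]
= (−2x − 10y − 4xy + 5y^2 − x^2)(2x + 4y + 6)    [combine like terms]
= −4x^2 − 8xy − 12x − 20xy − 40y^2 − 60y − 8x^2y − 16xy^2 − 24xy + 10xy^2 + 20y^3 + 30y^2 − 2x^3 − 4x^2y − 6x^2    [distributive law]
= −10x^2 − 52xy − 12x − 10y^2 − 60y − 12x^2y − 6xy^2 + 20y^3 − 2x^3    [combine like terms]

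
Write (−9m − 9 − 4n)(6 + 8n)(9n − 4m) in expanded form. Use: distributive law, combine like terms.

(−9m − 9 − 4n)(6 + 8n)(9n − 4m)
= (−54m − 72mn − 54 − 72n − 24n − 32n^2)(9n − 4m)    [distributive law]
= (−54m − 72mn − 54 − 96n − 32n^2)(9n − 4m)    [combine like terms]
= −486mn + 216m^2 − 648mn^2 + 288m^2n − 486n + 216m − 864n^2 + 384mn − 288n^3 + 128mn^2    [distributive law]
= −102mn + 216m^2 − 520mn^2 + 288m^2n − 486n + 216m − 864n^2 − 288n^3    [combine like terms]

−102mn + 216m^2 − 520mn^2 + 288m^2n − 486n + 216m − 864n^2 − 288n^3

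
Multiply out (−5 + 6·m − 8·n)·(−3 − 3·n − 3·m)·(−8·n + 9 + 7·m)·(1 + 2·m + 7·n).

1176·n + 1359·m·n + 1521·n² + 135 + 348·m − 27·m² + 2385·m·n² − 864·n³ − 393·m²·n − 492·m³ + 1542·m²·n² + 456·m·n³ − 510·m³·n − 252·m⁴ − 1344·n⁴

(−5 + 6·m − 8·n)·(−3 − 3·n − 3·m)·(−8·n + 9 + 7·m)·(1 + 2·m + 7·n)
= (15 + 15·n + 15·m − 18·m − 18·m·n − 18·m² + 24·n + 24·n² + 24·m·n)·(−8·n + 9 + 7·m)·(1 + 2·m + 7·n)    [distributive law]
= (15 + 39·n − 3·m + 6·m·n − 18·m² + 24·n²)·(−8·n + 9 + 7·m)·(1 + 2·m + 7·n)    [combine like terms]
= (−120·n + 135 + 105·m − 312·n² + 351·n + 273·m·n + 24·m·n − 27·m − 21·m² − 48·m·n² + 54·m·n + 42·m²·n + 144·m²·n − 162·m² − 126·m³ − 192·n³ + 216·n² + 168·m·n²)·(1 + 2·m + 7·n)    [distributive law]
= (231·n + 135 + 78·m − 96·n² + 351·m·n − 183·m² + 120·m·n² + 186·m²·n − 126·m³ − 192·n³)·(1 + 2·m + 7·n)    [combine like terms]
= 231·n + 462·m·n + 1617·n² + 135 + 270·m + 945·n + 78·m + 156·m² + 546·m·n − 96·n² − 192·m·n² − 672·n³ + 351·m·n + 702·m²·n + 2457·m·n² − 183·m² − 366·m³ − 1281·m²·n + 120·m·n² + 240·m²·n² + 840·m·n³ + 186·m²·n + 372·m³·n + 1302·m²·n² − 126·m³ − 252·m⁴ − 882·m³·n − 192·n³ − 384·m·n³ − 1344·n⁴    [distributive law]
= 1176·n + 1359·m·n + 1521·n² + 135 + 348·m − 27·m² + 2385·m·n² − 864·n³ − 393·m²·n − 492·m³ + 1542·m²·n² + 456·m·n³ − 510·m³·n − 252·m⁴ − 1344·n⁴    [combine like terms]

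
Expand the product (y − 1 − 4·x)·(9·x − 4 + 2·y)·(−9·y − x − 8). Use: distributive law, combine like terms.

(y − 1 − 4·x)·(9·x − 4 + 2·y)·(−9·y − x − 8)
= (9·x·y − 4·y + 2·y^2 − 9·x + 4 − 2·y − 36·x^2 + 16·x − 8·x·y)·(−9·y − x − 8)    [distributive law]
= (x·y − 6·y + 2·y^2 + 7·x + 4 − 36·x^2)·(−9·y − x − 8)    [combine like terms]
= −9·x·y^2 − x^2·y − 8·x·y + 54·y^2 + 6·x·y + 48·y − 18·y^3 − 2·x·y^2 − 16·y^2 − 63·x·y − 7·x^2 − 56·x − 36·y − 4·x − 32 + 324·x^2·y + 36·x^3 + 288·x^2    [distributive law]
= −11·x·y^2 + 323·x^2·y − 65·x·y + 38·y^2 + 12·y − 18·y^3 + 281·x^2 − 60·x − 32 + 36·x^3    [combine like terms]

−11·x·y^2 + 323·x^2·y − 65·x·y + 38·y^2 + 12·y − 18·y^3 + 281·x^2 − 60·x − 32 + 36·x^3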